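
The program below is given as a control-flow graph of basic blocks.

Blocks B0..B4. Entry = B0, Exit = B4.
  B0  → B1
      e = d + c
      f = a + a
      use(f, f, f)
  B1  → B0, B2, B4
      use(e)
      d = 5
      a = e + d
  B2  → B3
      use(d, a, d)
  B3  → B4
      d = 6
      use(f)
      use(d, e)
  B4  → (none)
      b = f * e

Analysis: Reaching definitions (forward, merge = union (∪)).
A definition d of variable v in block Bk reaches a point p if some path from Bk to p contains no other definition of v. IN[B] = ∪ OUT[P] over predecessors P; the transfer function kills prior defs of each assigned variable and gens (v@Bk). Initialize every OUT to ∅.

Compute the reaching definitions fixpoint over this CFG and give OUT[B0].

Fixpoint table:
  B0: | IN={a@B1, d@B1, e@B0, f@B0} | OUT={a@B1, d@B1, e@B0, f@B0}
  B1: | IN={a@B1, d@B1, e@B0, f@B0} | OUT={a@B1, d@B1, e@B0, f@B0}
  B2: | IN={a@B1, d@B1, e@B0, f@B0} | OUT={a@B1, d@B1, e@B0, f@B0}
  B3: | IN={a@B1, d@B1, e@B0, f@B0} | OUT={a@B1, d@B3, e@B0, f@B0}
  B4: | IN={a@B1, d@B1, d@B3, e@B0, f@B0} | OUT={a@B1, b@B4, d@B1, d@B3, e@B0, f@B0}

Merge at B0 (entry node, so the boundary value {} is joined with the incoming edge(s)): IN[B0] = {} ⊔ OUT[B1] = {a@B1, d@B1, e@B0, f@B0}
Applying B0's transfer function to that IN value gives OUT[B0] (row B0 above).

Answer: {a@B1, d@B1, e@B0, f@B0}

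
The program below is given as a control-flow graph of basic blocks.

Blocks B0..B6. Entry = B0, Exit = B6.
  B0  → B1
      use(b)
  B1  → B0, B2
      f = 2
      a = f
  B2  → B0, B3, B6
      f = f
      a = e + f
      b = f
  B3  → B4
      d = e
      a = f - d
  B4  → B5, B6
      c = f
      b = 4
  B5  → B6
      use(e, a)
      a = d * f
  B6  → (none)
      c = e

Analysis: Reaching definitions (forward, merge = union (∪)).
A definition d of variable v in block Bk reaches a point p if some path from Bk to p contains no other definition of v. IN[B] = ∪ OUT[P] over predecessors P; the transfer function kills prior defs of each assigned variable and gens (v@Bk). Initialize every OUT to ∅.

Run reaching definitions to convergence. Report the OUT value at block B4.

Answer: {a@B3, b@B4, c@B4, d@B3, f@B2}

Derivation:
Fixpoint table:
  B0:   IN={a@B1, a@B2, b@B2, f@B1, f@B2}   OUT={a@B1, a@B2, b@B2, f@B1, f@B2}
  B1:   IN={a@B1, a@B2, b@B2, f@B1, f@B2}   OUT={a@B1, b@B2, f@B1}
  B2:   IN={a@B1, b@B2, f@B1}   OUT={a@B2, b@B2, f@B2}
  B3:   IN={a@B2, b@B2, f@B2}   OUT={a@B3, b@B2, d@B3, f@B2}
  B4:   IN={a@B3, b@B2, d@B3, f@B2}   OUT={a@B3, b@B4, c@B4, d@B3, f@B2}
  B5:   IN={a@B3, b@B4, c@B4, d@B3, f@B2}   OUT={a@B5, b@B4, c@B4, d@B3, f@B2}
  B6:   IN={a@B2, a@B3, a@B5, b@B2, b@B4, c@B4, d@B3, f@B2}   OUT={a@B2, a@B3, a@B5, b@B2, b@B4, c@B6, d@B3, f@B2}

Merge at B4: IN[B4] = OUT[B3] = {a@B3, b@B2, d@B3, f@B2}
Applying B4's transfer function to that IN value gives OUT[B4] (row B4 above).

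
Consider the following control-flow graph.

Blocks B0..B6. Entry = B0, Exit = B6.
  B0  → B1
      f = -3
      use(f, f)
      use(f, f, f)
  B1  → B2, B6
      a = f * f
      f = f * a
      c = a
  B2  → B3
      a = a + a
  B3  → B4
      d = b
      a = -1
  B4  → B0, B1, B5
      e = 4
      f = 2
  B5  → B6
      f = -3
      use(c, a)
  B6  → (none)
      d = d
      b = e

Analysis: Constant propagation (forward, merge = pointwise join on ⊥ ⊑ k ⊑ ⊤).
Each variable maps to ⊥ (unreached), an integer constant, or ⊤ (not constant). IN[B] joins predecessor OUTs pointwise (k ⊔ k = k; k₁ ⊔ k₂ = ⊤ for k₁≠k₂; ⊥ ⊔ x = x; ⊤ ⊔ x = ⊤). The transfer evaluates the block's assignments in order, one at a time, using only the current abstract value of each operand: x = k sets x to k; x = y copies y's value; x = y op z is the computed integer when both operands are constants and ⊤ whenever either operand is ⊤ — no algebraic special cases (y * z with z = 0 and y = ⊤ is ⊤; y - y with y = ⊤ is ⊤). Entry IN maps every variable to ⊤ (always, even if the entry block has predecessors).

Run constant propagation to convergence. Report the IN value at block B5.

Answer: {a: -1, b: ⊤, c: ⊤, d: ⊤, e: 4, f: 2}

Derivation:
Fixpoint table:
  B0: | IN=(all ⊤) | OUT={f:-3; rest ⊤}
  B1: | IN=(all ⊤) | OUT=(all ⊤)
  B2: | IN=(all ⊤) | OUT=(all ⊤)
  B3: | IN=(all ⊤) | OUT={a:-1; rest ⊤}
  B4: | IN={a:-1; rest ⊤} | OUT={a:-1, e:4, f:2; rest ⊤}
  B5: | IN={a:-1, e:4, f:2; rest ⊤} | OUT={a:-1, e:4, f:-3; rest ⊤}
  B6: | IN=(all ⊤) | OUT=(all ⊤)

Merge at B5: IN[B5] = OUT[B4] = {a: -1, b: ⊤, c: ⊤, d: ⊤, e: 4, f: 2}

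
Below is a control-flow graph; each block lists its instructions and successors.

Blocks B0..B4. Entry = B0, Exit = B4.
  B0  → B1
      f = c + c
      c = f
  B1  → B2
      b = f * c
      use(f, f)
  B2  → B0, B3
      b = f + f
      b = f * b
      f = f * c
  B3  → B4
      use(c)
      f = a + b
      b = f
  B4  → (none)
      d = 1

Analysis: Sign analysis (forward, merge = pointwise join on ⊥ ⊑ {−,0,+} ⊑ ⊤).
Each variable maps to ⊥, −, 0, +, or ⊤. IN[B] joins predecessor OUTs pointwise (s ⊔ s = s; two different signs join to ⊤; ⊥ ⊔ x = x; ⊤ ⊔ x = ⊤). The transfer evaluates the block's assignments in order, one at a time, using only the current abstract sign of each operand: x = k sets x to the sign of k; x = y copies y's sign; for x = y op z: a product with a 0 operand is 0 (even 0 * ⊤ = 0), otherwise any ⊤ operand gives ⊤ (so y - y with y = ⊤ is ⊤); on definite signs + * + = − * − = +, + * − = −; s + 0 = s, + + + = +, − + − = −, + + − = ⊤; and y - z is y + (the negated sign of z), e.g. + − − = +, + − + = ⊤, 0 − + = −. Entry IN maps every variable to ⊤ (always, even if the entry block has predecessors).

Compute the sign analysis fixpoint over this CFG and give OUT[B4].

Answer: {a: ⊤, b: ⊤, c: ⊤, d: +, e: ⊤, f: ⊤}

Working:
Per-block solution:
  B0:   IN=(all ⊤)   OUT=(all ⊤)
  B1:   IN=(all ⊤)   OUT=(all ⊤)
  B2:   IN=(all ⊤)   OUT=(all ⊤)
  B3:   IN=(all ⊤)   OUT=(all ⊤)
  B4:   IN=(all ⊤)   OUT={d:+; rest ⊤}

Merge at B4: IN[B4] = OUT[B3] = {a: ⊤, b: ⊤, c: ⊤, d: ⊤, e: ⊤, f: ⊤}
Applying B4's transfer function to that IN value gives OUT[B4] (row B4 above).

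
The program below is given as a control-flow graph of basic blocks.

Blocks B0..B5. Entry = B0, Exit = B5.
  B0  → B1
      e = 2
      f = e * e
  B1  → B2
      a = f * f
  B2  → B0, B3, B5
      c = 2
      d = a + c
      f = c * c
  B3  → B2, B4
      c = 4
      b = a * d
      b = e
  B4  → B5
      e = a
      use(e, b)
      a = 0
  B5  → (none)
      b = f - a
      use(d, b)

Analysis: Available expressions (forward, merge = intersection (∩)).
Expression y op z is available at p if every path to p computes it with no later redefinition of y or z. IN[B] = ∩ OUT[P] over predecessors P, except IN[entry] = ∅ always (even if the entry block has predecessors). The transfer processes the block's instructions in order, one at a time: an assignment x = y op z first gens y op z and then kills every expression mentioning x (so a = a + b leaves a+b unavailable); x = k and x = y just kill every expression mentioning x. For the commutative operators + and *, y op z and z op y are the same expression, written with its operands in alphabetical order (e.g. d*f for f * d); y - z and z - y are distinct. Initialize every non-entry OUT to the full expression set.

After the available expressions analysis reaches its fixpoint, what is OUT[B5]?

Answer: {f-a}

Trace:
Converged values:
  B0:  IN={}  OUT={e*e}
  B1:  IN={e*e}  OUT={e*e, f*f}
  B2:  IN={e*e}  OUT={a+c, c*c, e*e}
  B3:  IN={a+c, c*c, e*e}  OUT={a*d, e*e}
  B4:  IN={a*d, e*e}  OUT={}
  B5:  IN={}  OUT={f-a}

Merge at B5: IN[B5] = OUT[B2] ∩ OUT[B4] = {}
Applying B5's transfer function to that IN value gives OUT[B5] (row B5 above).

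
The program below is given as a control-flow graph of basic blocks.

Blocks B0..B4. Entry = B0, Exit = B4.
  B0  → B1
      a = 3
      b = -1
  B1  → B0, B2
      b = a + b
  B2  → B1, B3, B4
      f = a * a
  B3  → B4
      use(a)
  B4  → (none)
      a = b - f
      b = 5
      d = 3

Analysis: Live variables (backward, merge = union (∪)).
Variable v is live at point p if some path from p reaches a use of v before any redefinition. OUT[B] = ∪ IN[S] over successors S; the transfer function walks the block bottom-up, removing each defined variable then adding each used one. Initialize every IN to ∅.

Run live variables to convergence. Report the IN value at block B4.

Answer: {b, f}

Derivation:
Per-block solution:
  B0:  IN={}  OUT={a, b}
  B1:  IN={a, b}  OUT={a, b}
  B2:  IN={a, b}  OUT={a, b, f}
  B3:  IN={a, b, f}  OUT={b, f}
  B4:  IN={b, f}  OUT={}

B4 is the boundary node: OUT[B4] = {}
Applying B4's transfer function to that OUT value gives IN[B4] (row B4 above).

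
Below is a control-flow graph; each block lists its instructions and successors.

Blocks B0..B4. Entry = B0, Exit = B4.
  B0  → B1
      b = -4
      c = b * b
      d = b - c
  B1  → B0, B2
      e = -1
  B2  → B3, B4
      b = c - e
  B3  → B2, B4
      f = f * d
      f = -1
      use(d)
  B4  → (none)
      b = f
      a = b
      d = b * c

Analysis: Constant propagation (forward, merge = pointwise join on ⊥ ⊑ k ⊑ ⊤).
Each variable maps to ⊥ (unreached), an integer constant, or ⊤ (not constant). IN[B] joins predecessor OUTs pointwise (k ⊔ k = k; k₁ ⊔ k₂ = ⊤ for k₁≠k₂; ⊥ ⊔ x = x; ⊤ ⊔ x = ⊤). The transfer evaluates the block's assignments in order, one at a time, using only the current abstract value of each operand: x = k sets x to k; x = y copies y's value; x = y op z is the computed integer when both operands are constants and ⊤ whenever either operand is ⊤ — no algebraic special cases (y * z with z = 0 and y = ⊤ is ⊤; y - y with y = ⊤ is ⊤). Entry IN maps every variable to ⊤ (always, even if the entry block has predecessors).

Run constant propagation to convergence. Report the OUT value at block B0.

Answer: {a: ⊤, b: -4, c: 16, d: -20, e: ⊤, f: ⊤}

Working:
Fixpoint table:
  B0:  IN=(all ⊤)  OUT={b:-4, c:16, d:-20; rest ⊤}
  B1:  IN={b:-4, c:16, d:-20; rest ⊤}  OUT={b:-4, c:16, d:-20, e:-1; rest ⊤}
  B2:  IN={c:16, d:-20, e:-1; rest ⊤}  OUT={b:17, c:16, d:-20, e:-1; rest ⊤}
  B3:  IN={b:17, c:16, d:-20, e:-1; rest ⊤}  OUT={b:17, c:16, d:-20, e:-1, f:-1; rest ⊤}
  B4:  IN={b:17, c:16, d:-20, e:-1; rest ⊤}  OUT={c:16, e:-1; rest ⊤}

Merge at B0 (entry node, so the boundary value (all ⊤) is joined with the incoming edge(s)): IN[B0] = (all ⊤) ⊔ OUT[B1] = {a: ⊤, b: ⊤, c: ⊤, d: ⊤, e: ⊤, f: ⊤}
Applying B0's transfer function to that IN value gives OUT[B0] (row B0 above).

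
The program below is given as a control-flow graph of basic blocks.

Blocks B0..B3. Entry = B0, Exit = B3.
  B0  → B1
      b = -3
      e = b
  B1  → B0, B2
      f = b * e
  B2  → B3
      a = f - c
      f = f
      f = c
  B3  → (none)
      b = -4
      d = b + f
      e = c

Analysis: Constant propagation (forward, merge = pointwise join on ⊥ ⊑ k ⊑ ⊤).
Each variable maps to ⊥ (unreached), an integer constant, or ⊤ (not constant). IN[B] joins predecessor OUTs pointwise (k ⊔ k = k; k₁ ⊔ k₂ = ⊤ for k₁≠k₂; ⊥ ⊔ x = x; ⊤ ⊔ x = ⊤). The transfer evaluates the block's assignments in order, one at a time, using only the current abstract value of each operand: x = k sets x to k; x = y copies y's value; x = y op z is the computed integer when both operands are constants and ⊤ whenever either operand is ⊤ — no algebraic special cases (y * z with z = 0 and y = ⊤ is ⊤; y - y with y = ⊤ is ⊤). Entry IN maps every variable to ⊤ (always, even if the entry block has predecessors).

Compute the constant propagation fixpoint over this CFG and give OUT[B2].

Answer: {a: ⊤, b: -3, c: ⊤, d: ⊤, e: -3, f: ⊤}

Working:
Per-block solution:
  B0:   IN=(all ⊤)   OUT={b:-3, e:-3; rest ⊤}
  B1:   IN={b:-3, e:-3; rest ⊤}   OUT={b:-3, e:-3, f:9; rest ⊤}
  B2:   IN={b:-3, e:-3, f:9; rest ⊤}   OUT={b:-3, e:-3; rest ⊤}
  B3:   IN={b:-3, e:-3; rest ⊤}   OUT={b:-4; rest ⊤}

Merge at B2: IN[B2] = OUT[B1] = {a: ⊤, b: -3, c: ⊤, d: ⊤, e: -3, f: 9}
Applying B2's transfer function to that IN value gives OUT[B2] (row B2 above).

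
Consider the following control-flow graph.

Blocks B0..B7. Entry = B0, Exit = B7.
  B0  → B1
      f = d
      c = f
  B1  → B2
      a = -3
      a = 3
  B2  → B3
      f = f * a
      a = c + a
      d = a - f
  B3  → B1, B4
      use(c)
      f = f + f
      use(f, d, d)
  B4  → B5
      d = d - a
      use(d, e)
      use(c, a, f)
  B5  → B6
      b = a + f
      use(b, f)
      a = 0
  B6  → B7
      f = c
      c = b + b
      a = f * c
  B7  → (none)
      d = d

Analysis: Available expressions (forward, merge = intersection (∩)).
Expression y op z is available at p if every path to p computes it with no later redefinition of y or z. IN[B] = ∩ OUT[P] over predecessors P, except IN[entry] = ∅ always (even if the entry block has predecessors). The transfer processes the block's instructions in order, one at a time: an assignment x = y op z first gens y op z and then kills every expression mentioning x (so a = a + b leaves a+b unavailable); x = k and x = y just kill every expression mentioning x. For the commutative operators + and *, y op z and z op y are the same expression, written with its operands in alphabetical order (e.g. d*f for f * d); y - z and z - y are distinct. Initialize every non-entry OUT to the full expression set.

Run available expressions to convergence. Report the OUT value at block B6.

Answer: {b+b, c*f}

Derivation:
Fixpoint table:
  B0: | IN={} | OUT={}
  B1: | IN={} | OUT={}
  B2: | IN={} | OUT={a-f}
  B3: | IN={a-f} | OUT={}
  B4: | IN={} | OUT={}
  B5: | IN={} | OUT={}
  B6: | IN={} | OUT={b+b, c*f}
  B7: | IN={b+b, c*f} | OUT={b+b, c*f}

Merge at B6: IN[B6] = OUT[B5] = {}
Applying B6's transfer function to that IN value gives OUT[B6] (row B6 above).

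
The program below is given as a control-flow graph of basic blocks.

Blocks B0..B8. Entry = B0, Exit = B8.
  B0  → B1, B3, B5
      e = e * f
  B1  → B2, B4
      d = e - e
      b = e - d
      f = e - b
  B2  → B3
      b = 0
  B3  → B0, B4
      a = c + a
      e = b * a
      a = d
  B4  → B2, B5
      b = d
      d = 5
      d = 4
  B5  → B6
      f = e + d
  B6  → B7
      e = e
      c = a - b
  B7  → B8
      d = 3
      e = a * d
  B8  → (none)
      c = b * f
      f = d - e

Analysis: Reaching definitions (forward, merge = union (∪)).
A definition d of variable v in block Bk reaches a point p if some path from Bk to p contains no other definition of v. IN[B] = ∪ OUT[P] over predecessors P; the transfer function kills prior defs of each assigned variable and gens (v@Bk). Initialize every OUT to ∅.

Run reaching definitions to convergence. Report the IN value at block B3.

Answer: {a@B3, b@B2, d@B1, d@B4, e@B0, e@B3, f@B1}

Working:
Per-block solution:
  B0:  IN={a@B3, b@B2, d@B1, d@B4, e@B3, f@B1}  OUT={a@B3, b@B2, d@B1, d@B4, e@B0, f@B1}
  B1:  IN={a@B3, b@B2, d@B1, d@B4, e@B0, f@B1}  OUT={a@B3, b@B1, d@B1, e@B0, f@B1}
  B2:  IN={a@B3, b@B1, b@B4, d@B1, d@B4, e@B0, e@B3, f@B1}  OUT={a@B3, b@B2, d@B1, d@B4, e@B0, e@B3, f@B1}
  B3:  IN={a@B3, b@B2, d@B1, d@B4, e@B0, e@B3, f@B1}  OUT={a@B3, b@B2, d@B1, d@B4, e@B3, f@B1}
  B4:  IN={a@B3, b@B1, b@B2, d@B1, d@B4, e@B0, e@B3, f@B1}  OUT={a@B3, b@B4, d@B4, e@B0, e@B3, f@B1}
  B5:  IN={a@B3, b@B2, b@B4, d@B1, d@B4, e@B0, e@B3, f@B1}  OUT={a@B3, b@B2, b@B4, d@B1, d@B4, e@B0, e@B3, f@B5}
  B6:  IN={a@B3, b@B2, b@B4, d@B1, d@B4, e@B0, e@B3, f@B5}  OUT={a@B3, b@B2, b@B4, c@B6, d@B1, d@B4, e@B6, f@B5}
  B7:  IN={a@B3, b@B2, b@B4, c@B6, d@B1, d@B4, e@B6, f@B5}  OUT={a@B3, b@B2, b@B4, c@B6, d@B7, e@B7, f@B5}
  B8:  IN={a@B3, b@B2, b@B4, c@B6, d@B7, e@B7, f@B5}  OUT={a@B3, b@B2, b@B4, c@B8, d@B7, e@B7, f@B8}

Merge at B3: IN[B3] = OUT[B0] ⊔ OUT[B2] = {a@B3, b@B2, d@B1, d@B4, e@B0, e@B3, f@B1}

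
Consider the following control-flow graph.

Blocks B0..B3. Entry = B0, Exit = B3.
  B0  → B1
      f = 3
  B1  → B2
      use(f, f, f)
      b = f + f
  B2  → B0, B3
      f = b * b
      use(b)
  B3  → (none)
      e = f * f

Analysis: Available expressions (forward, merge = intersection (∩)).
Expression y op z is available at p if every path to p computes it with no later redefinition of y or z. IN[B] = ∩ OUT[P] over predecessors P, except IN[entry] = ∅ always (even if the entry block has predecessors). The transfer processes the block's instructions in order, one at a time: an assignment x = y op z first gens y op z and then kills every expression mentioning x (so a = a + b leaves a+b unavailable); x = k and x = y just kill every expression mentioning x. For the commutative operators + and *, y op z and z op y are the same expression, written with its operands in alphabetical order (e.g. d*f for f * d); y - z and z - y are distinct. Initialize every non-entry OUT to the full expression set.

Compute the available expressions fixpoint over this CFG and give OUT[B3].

Answer: {b*b, f*f}

Trace:
Per-block solution:
  B0:  IN={}  OUT={}
  B1:  IN={}  OUT={f+f}
  B2:  IN={f+f}  OUT={b*b}
  B3:  IN={b*b}  OUT={b*b, f*f}

Merge at B3: IN[B3] = OUT[B2] = {b*b}
Applying B3's transfer function to that IN value gives OUT[B3] (row B3 above).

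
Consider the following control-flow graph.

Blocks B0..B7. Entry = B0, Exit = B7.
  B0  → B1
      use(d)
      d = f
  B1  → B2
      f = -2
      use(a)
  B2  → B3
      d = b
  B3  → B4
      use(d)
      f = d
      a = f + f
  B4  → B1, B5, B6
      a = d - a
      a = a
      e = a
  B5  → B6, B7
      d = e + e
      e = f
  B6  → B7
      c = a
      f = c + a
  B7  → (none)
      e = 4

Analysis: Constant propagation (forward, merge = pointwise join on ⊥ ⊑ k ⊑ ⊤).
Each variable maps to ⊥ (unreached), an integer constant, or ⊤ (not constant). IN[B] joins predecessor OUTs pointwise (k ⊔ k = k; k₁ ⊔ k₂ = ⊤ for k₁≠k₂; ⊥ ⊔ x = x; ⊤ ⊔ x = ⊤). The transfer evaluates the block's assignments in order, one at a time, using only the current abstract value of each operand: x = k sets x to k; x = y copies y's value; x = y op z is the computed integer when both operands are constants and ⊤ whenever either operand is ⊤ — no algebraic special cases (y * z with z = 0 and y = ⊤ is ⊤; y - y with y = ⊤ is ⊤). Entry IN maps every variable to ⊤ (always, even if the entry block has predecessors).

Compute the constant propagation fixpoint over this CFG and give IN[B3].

Converged values:
  B0:  IN=(all ⊤)  OUT=(all ⊤)
  B1:  IN=(all ⊤)  OUT={f:-2; rest ⊤}
  B2:  IN={f:-2; rest ⊤}  OUT={f:-2; rest ⊤}
  B3:  IN={f:-2; rest ⊤}  OUT=(all ⊤)
  B4:  IN=(all ⊤)  OUT=(all ⊤)
  B5:  IN=(all ⊤)  OUT=(all ⊤)
  B6:  IN=(all ⊤)  OUT=(all ⊤)
  B7:  IN=(all ⊤)  OUT={e:4; rest ⊤}

Merge at B3: IN[B3] = OUT[B2] = {a: ⊤, b: ⊤, c: ⊤, d: ⊤, e: ⊤, f: -2}

Answer: {a: ⊤, b: ⊤, c: ⊤, d: ⊤, e: ⊤, f: -2}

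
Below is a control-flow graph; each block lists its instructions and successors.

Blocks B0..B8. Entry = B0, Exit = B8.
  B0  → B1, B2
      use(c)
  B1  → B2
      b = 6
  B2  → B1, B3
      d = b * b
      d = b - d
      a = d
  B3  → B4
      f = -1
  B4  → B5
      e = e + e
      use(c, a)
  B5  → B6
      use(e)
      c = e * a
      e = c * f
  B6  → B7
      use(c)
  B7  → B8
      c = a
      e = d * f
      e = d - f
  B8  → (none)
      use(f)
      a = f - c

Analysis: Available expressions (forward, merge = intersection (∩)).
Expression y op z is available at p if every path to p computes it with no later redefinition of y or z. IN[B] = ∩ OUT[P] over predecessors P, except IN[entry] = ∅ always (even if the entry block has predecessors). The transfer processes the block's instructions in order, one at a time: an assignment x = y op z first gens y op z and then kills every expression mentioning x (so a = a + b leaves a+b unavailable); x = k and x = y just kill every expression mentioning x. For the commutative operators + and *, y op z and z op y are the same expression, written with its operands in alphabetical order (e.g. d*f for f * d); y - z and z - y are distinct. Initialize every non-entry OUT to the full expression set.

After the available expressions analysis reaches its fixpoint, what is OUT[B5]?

Answer: {b*b, c*f}

Derivation:
Converged values:
  B0:   IN={}   OUT={}
  B1:   IN={}   OUT={}
  B2:   IN={}   OUT={b*b}
  B3:   IN={b*b}   OUT={b*b}
  B4:   IN={b*b}   OUT={b*b}
  B5:   IN={b*b}   OUT={b*b, c*f}
  B6:   IN={b*b, c*f}   OUT={b*b, c*f}
  B7:   IN={b*b, c*f}   OUT={b*b, d*f, d-f}
  B8:   IN={b*b, d*f, d-f}   OUT={b*b, d*f, d-f, f-c}

Merge at B5: IN[B5] = OUT[B4] = {b*b}
Applying B5's transfer function to that IN value gives OUT[B5] (row B5 above).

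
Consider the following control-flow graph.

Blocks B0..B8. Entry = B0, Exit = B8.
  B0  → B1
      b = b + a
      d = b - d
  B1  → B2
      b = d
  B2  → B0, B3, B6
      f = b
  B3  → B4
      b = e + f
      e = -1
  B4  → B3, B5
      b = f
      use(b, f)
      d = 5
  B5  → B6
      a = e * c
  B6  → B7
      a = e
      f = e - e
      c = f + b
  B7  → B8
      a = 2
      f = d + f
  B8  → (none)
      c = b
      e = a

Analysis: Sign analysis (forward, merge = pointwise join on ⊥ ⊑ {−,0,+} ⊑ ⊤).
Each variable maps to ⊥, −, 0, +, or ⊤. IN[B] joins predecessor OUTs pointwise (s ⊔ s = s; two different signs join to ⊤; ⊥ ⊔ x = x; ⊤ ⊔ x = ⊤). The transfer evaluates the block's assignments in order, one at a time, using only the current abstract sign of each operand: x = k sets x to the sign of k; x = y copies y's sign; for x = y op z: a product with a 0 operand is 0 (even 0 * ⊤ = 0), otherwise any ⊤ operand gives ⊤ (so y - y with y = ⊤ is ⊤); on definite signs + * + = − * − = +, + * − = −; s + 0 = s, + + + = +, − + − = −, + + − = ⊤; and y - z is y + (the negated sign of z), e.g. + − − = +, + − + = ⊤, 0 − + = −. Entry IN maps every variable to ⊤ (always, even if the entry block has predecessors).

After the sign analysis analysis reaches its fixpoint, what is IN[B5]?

Answer: {a: ⊤, b: ⊤, c: ⊤, d: +, e: -, f: ⊤}

Working:
Converged values:
  B0:  IN=(all ⊤)  OUT=(all ⊤)
  B1:  IN=(all ⊤)  OUT=(all ⊤)
  B2:  IN=(all ⊤)  OUT=(all ⊤)
  B3:  IN=(all ⊤)  OUT={e:-; rest ⊤}
  B4:  IN={e:-; rest ⊤}  OUT={d:+, e:-; rest ⊤}
  B5:  IN={d:+, e:-; rest ⊤}  OUT={d:+, e:-; rest ⊤}
  B6:  IN=(all ⊤)  OUT=(all ⊤)
  B7:  IN=(all ⊤)  OUT={a:+; rest ⊤}
  B8:  IN={a:+; rest ⊤}  OUT={a:+, e:+; rest ⊤}

Merge at B5: IN[B5] = OUT[B4] = {a: ⊤, b: ⊤, c: ⊤, d: +, e: -, f: ⊤}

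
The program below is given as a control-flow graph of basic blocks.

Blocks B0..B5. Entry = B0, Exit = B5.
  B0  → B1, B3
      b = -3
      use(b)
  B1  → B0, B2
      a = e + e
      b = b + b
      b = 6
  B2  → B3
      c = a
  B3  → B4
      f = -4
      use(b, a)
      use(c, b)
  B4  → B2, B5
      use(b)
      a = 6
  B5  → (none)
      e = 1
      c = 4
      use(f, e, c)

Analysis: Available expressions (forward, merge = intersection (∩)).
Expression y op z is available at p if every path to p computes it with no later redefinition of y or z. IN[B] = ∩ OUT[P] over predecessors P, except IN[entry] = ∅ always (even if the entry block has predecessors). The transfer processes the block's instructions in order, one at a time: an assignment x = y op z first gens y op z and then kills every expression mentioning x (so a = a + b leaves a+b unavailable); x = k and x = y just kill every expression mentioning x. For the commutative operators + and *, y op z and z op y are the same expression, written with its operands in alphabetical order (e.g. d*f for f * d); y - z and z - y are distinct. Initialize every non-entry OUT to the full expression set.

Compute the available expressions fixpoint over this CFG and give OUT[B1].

Answer: {e+e}

Trace:
Per-block solution:
  B0:  IN={}  OUT={}
  B1:  IN={}  OUT={e+e}
  B2:  IN={}  OUT={}
  B3:  IN={}  OUT={}
  B4:  IN={}  OUT={}
  B5:  IN={}  OUT={}

Merge at B1: IN[B1] = OUT[B0] = {}
Applying B1's transfer function to that IN value gives OUT[B1] (row B1 above).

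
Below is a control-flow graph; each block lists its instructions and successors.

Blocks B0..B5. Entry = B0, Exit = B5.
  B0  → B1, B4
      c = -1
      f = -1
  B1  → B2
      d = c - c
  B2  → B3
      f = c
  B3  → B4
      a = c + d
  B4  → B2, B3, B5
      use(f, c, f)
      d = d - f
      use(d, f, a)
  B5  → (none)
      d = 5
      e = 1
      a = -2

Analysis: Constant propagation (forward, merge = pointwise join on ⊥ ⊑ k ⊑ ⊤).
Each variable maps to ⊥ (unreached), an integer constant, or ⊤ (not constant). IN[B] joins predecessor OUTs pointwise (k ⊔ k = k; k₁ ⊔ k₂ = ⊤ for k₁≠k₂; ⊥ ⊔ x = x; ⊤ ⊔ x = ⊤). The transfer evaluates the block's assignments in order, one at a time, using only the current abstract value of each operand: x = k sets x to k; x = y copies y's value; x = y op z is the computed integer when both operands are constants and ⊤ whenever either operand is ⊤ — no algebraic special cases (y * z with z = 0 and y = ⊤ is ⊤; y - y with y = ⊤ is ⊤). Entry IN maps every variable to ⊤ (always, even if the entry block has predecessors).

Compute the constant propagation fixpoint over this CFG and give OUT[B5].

Fixpoint table:
  B0:   IN=(all ⊤)   OUT={c:-1, f:-1; rest ⊤}
  B1:   IN={c:-1, f:-1; rest ⊤}   OUT={c:-1, d:0, f:-1; rest ⊤}
  B2:   IN={c:-1, f:-1; rest ⊤}   OUT={c:-1, f:-1; rest ⊤}
  B3:   IN={c:-1, f:-1; rest ⊤}   OUT={c:-1, f:-1; rest ⊤}
  B4:   IN={c:-1, f:-1; rest ⊤}   OUT={c:-1, f:-1; rest ⊤}
  B5:   IN={c:-1, f:-1; rest ⊤}   OUT={a:-2, c:-1, d:5, e:1, f:-1; rest ⊤}

Merge at B5: IN[B5] = OUT[B4] = {a: ⊤, b: ⊤, c: -1, d: ⊤, e: ⊤, f: -1}
Applying B5's transfer function to that IN value gives OUT[B5] (row B5 above).

Answer: {a: -2, b: ⊤, c: -1, d: 5, e: 1, f: -1}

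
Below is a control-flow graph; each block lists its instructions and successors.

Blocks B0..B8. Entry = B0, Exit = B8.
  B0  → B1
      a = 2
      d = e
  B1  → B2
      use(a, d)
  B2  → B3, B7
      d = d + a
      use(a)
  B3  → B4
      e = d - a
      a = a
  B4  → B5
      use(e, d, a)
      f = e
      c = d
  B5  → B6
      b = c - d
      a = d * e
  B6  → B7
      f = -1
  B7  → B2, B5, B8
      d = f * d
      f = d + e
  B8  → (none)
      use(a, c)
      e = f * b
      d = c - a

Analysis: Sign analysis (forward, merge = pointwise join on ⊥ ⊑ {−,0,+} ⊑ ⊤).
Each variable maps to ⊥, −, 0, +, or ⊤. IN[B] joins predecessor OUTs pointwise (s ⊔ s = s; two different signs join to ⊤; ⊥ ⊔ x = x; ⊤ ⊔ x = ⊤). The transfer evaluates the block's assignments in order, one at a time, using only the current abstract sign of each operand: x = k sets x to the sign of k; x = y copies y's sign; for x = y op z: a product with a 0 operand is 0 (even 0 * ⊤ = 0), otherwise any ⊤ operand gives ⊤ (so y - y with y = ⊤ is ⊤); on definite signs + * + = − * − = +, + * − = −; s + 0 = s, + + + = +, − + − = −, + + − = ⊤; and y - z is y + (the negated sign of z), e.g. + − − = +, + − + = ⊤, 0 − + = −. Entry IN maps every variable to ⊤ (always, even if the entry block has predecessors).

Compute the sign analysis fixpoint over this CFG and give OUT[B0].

Answer: {a: +, b: ⊤, c: ⊤, d: ⊤, e: ⊤, f: ⊤}

Derivation:
Fixpoint table:
  B0:   IN=(all ⊤)   OUT={a:+; rest ⊤}
  B1:   IN={a:+; rest ⊤}   OUT={a:+; rest ⊤}
  B2:   IN=(all ⊤)   OUT=(all ⊤)
  B3:   IN=(all ⊤)   OUT=(all ⊤)
  B4:   IN=(all ⊤)   OUT=(all ⊤)
  B5:   IN=(all ⊤)   OUT=(all ⊤)
  B6:   IN=(all ⊤)   OUT={f:-; rest ⊤}
  B7:   IN=(all ⊤)   OUT=(all ⊤)
  B8:   IN=(all ⊤)   OUT=(all ⊤)

B0 is the boundary node: IN[B0] = {a: ⊤, b: ⊤, c: ⊤, d: ⊤, e: ⊤, f: ⊤}
Applying B0's transfer function to that IN value gives OUT[B0] (row B0 above).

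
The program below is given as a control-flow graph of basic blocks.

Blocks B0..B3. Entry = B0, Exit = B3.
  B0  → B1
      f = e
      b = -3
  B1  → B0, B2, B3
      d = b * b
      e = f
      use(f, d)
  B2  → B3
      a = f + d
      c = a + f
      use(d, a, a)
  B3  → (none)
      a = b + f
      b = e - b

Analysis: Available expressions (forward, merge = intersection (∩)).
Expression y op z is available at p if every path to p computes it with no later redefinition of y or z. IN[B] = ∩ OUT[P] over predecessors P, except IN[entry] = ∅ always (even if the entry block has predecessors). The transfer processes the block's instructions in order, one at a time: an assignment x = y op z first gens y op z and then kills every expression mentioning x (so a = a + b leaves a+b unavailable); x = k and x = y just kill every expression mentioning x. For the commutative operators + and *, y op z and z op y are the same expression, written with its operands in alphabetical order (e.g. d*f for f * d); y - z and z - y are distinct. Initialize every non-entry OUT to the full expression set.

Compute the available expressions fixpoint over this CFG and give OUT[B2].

Answer: {a+f, b*b, d+f}

Trace:
Per-block solution:
  B0:   IN={}   OUT={}
  B1:   IN={}   OUT={b*b}
  B2:   IN={b*b}   OUT={a+f, b*b, d+f}
  B3:   IN={b*b}   OUT={}

Merge at B2: IN[B2] = OUT[B1] = {b*b}
Applying B2's transfer function to that IN value gives OUT[B2] (row B2 above).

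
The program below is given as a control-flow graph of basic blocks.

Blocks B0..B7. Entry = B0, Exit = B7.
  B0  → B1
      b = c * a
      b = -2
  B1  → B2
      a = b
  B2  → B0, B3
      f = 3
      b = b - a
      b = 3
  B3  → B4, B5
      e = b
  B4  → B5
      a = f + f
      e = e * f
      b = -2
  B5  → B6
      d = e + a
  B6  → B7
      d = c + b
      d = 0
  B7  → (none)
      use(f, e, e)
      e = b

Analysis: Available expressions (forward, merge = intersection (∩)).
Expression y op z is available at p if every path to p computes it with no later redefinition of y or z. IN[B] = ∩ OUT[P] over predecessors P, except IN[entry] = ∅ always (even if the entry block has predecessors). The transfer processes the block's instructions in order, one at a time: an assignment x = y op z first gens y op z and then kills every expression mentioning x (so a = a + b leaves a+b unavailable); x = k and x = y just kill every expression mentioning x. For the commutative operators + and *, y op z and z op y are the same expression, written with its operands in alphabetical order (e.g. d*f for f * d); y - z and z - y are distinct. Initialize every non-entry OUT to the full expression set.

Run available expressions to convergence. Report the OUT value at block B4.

Converged values:
  B0: | IN={} | OUT={a*c}
  B1: | IN={a*c} | OUT={}
  B2: | IN={} | OUT={}
  B3: | IN={} | OUT={}
  B4: | IN={} | OUT={f+f}
  B5: | IN={} | OUT={a+e}
  B6: | IN={a+e} | OUT={a+e, b+c}
  B7: | IN={a+e, b+c} | OUT={b+c}

Merge at B4: IN[B4] = OUT[B3] = {}
Applying B4's transfer function to that IN value gives OUT[B4] (row B4 above).

Answer: {f+f}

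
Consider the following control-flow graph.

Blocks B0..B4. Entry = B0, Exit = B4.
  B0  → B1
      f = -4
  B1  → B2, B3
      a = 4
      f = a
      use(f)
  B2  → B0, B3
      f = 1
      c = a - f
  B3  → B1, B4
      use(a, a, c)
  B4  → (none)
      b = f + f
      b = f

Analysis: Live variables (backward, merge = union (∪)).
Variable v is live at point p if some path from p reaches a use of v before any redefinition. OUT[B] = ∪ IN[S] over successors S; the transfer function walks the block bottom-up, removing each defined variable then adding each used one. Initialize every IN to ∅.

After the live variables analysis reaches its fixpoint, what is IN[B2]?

Fixpoint table:
  B0:   IN={c}   OUT={c}
  B1:   IN={c}   OUT={a, c, f}
  B2:   IN={a}   OUT={a, c, f}
  B3:   IN={a, c, f}   OUT={c, f}
  B4:   IN={f}   OUT={}

Merge at B2: OUT[B2] = IN[B0] ⊔ IN[B3] = {a, c, f}
Applying B2's transfer function to that OUT value gives IN[B2] (row B2 above).

Answer: {a}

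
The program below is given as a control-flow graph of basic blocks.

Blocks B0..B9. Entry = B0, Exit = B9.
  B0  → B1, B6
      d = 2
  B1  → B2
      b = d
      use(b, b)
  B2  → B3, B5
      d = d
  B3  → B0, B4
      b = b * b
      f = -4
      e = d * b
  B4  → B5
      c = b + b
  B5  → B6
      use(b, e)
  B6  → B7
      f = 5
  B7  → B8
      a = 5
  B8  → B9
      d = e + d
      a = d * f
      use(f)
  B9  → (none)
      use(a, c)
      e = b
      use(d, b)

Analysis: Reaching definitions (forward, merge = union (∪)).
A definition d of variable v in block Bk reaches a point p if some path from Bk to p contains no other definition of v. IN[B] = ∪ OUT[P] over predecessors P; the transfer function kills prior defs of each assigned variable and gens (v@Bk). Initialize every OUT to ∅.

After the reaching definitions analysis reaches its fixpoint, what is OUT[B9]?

Answer: {a@B8, b@B1, b@B3, c@B4, d@B8, e@B9, f@B6}

Working:
Converged values:
  B0:  IN={b@B3, d@B2, e@B3, f@B3}  OUT={b@B3, d@B0, e@B3, f@B3}
  B1:  IN={b@B3, d@B0, e@B3, f@B3}  OUT={b@B1, d@B0, e@B3, f@B3}
  B2:  IN={b@B1, d@B0, e@B3, f@B3}  OUT={b@B1, d@B2, e@B3, f@B3}
  B3:  IN={b@B1, d@B2, e@B3, f@B3}  OUT={b@B3, d@B2, e@B3, f@B3}
  B4:  IN={b@B3, d@B2, e@B3, f@B3}  OUT={b@B3, c@B4, d@B2, e@B3, f@B3}
  B5:  IN={b@B1, b@B3, c@B4, d@B2, e@B3, f@B3}  OUT={b@B1, b@B3, c@B4, d@B2, e@B3, f@B3}
  B6:  IN={b@B1, b@B3, c@B4, d@B0, d@B2, e@B3, f@B3}  OUT={b@B1, b@B3, c@B4, d@B0, d@B2, e@B3, f@B6}
  B7:  IN={b@B1, b@B3, c@B4, d@B0, d@B2, e@B3, f@B6}  OUT={a@B7, b@B1, b@B3, c@B4, d@B0, d@B2, e@B3, f@B6}
  B8:  IN={a@B7, b@B1, b@B3, c@B4, d@B0, d@B2, e@B3, f@B6}  OUT={a@B8, b@B1, b@B3, c@B4, d@B8, e@B3, f@B6}
  B9:  IN={a@B8, b@B1, b@B3, c@B4, d@B8, e@B3, f@B6}  OUT={a@B8, b@B1, b@B3, c@B4, d@B8, e@B9, f@B6}

Merge at B9: IN[B9] = OUT[B8] = {a@B8, b@B1, b@B3, c@B4, d@B8, e@B3, f@B6}
Applying B9's transfer function to that IN value gives OUT[B9] (row B9 above).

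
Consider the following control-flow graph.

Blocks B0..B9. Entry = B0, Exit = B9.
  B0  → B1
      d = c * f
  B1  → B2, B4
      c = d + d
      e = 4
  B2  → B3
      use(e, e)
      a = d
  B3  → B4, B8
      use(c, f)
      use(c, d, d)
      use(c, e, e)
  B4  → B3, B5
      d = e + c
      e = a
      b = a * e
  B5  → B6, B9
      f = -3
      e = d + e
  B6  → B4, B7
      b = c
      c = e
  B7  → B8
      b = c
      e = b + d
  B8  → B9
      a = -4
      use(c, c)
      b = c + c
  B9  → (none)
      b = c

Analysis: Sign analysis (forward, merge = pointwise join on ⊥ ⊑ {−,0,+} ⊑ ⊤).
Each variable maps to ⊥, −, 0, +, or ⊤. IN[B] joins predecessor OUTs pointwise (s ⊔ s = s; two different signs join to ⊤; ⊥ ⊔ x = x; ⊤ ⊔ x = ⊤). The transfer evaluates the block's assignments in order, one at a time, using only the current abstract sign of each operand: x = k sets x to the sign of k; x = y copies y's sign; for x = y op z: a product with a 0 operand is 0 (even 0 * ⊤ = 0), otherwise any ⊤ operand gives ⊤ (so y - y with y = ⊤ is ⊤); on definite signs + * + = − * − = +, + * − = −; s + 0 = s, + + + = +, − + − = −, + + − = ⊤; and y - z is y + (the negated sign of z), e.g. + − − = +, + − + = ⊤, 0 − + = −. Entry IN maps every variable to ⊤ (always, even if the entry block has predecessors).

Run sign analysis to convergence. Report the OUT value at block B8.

Answer: {a: -, b: ⊤, c: ⊤, d: ⊤, e: ⊤, f: ⊤}

Derivation:
Fixpoint table:
  B0:   IN=(all ⊤)   OUT=(all ⊤)
  B1:   IN=(all ⊤)   OUT={e:+; rest ⊤}
  B2:   IN={e:+; rest ⊤}   OUT={e:+; rest ⊤}
  B3:   IN=(all ⊤)   OUT=(all ⊤)
  B4:   IN=(all ⊤)   OUT=(all ⊤)
  B5:   IN=(all ⊤)   OUT={f:-; rest ⊤}
  B6:   IN={f:-; rest ⊤}   OUT={f:-; rest ⊤}
  B7:   IN={f:-; rest ⊤}   OUT={f:-; rest ⊤}
  B8:   IN=(all ⊤)   OUT={a:-; rest ⊤}
  B9:   IN=(all ⊤)   OUT=(all ⊤)

Merge at B8: IN[B8] = OUT[B3] ⊔ OUT[B7] = {a: ⊤, b: ⊤, c: ⊤, d: ⊤, e: ⊤, f: ⊤}
Applying B8's transfer function to that IN value gives OUT[B8] (row B8 above).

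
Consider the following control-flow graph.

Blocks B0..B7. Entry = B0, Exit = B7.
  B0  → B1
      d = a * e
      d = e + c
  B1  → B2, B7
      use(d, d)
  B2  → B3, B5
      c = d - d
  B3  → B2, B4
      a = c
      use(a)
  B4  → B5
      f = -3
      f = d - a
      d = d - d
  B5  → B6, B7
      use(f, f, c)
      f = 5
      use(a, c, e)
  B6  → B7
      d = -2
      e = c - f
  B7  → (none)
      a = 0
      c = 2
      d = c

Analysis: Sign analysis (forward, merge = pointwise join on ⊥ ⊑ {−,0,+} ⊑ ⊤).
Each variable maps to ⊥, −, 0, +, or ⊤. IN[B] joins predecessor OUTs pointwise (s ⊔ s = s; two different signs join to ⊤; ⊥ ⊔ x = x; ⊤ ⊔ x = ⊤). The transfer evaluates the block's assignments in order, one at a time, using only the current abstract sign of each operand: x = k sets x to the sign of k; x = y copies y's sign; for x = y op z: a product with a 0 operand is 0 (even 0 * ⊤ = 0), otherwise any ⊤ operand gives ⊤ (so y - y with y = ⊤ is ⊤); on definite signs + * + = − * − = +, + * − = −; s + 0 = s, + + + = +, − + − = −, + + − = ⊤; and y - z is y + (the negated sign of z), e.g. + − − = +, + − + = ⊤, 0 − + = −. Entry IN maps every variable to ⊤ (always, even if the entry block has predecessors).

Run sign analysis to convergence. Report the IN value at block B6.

Per-block solution:
  B0: | IN=(all ⊤) | OUT=(all ⊤)
  B1: | IN=(all ⊤) | OUT=(all ⊤)
  B2: | IN=(all ⊤) | OUT=(all ⊤)
  B3: | IN=(all ⊤) | OUT=(all ⊤)
  B4: | IN=(all ⊤) | OUT=(all ⊤)
  B5: | IN=(all ⊤) | OUT={f:+; rest ⊤}
  B6: | IN={f:+; rest ⊤} | OUT={d:-, f:+; rest ⊤}
  B7: | IN=(all ⊤) | OUT={a:0, c:+, d:+; rest ⊤}

Merge at B6: IN[B6] = OUT[B5] = {a: ⊤, b: ⊤, c: ⊤, d: ⊤, e: ⊤, f: +}

Answer: {a: ⊤, b: ⊤, c: ⊤, d: ⊤, e: ⊤, f: +}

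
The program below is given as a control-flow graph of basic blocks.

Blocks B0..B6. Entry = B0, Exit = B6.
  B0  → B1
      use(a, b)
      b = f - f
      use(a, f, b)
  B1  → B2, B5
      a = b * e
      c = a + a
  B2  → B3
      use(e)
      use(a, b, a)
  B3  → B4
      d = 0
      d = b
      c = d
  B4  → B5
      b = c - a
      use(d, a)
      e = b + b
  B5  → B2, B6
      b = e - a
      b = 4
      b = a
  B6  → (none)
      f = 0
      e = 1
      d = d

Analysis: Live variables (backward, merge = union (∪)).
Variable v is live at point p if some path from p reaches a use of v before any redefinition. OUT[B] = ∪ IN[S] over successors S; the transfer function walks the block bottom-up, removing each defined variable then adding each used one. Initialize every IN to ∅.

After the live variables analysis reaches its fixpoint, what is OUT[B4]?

Answer: {a, d, e}

Working:
Per-block solution:
  B0:  IN={a, b, d, e, f}  OUT={b, d, e}
  B1:  IN={b, d, e}  OUT={a, b, d, e}
  B2:  IN={a, b, e}  OUT={a, b}
  B3:  IN={a, b}  OUT={a, c, d}
  B4:  IN={a, c, d}  OUT={a, d, e}
  B5:  IN={a, d, e}  OUT={a, b, d, e}
  B6:  IN={d}  OUT={}

Merge at B4: OUT[B4] = IN[B5] = {a, d, e}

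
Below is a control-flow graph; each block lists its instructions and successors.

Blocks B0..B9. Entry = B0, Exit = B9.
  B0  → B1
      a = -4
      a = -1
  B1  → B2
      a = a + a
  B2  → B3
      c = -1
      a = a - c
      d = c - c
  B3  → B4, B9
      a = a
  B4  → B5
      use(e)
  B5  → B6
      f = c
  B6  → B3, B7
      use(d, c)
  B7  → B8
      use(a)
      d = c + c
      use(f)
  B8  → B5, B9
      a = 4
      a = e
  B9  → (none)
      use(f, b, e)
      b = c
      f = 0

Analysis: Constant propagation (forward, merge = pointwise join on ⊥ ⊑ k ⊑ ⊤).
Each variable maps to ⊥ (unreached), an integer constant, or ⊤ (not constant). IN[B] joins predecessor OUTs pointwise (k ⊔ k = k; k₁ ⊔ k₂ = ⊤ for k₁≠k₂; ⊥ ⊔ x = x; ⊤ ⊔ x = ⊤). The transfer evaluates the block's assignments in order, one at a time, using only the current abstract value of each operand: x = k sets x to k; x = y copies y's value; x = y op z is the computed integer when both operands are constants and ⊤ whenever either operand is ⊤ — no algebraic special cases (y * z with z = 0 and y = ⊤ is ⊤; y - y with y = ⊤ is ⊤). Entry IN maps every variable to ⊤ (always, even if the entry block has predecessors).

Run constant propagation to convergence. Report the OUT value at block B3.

Answer: {a: ⊤, b: ⊤, c: -1, d: ⊤, e: ⊤, f: ⊤}

Trace:
Converged values:
  B0: | IN=(all ⊤) | OUT={a:-1; rest ⊤}
  B1: | IN={a:-1; rest ⊤} | OUT={a:-2; rest ⊤}
  B2: | IN={a:-2; rest ⊤} | OUT={a:-1, c:-1, d:0; rest ⊤}
  B3: | IN={c:-1; rest ⊤} | OUT={c:-1; rest ⊤}
  B4: | IN={c:-1; rest ⊤} | OUT={c:-1; rest ⊤}
  B5: | IN={c:-1; rest ⊤} | OUT={c:-1, f:-1; rest ⊤}
  B6: | IN={c:-1, f:-1; rest ⊤} | OUT={c:-1, f:-1; rest ⊤}
  B7: | IN={c:-1, f:-1; rest ⊤} | OUT={c:-1, d:-2, f:-1; rest ⊤}
  B8: | IN={c:-1, d:-2, f:-1; rest ⊤} | OUT={c:-1, d:-2, f:-1; rest ⊤}
  B9: | IN={c:-1; rest ⊤} | OUT={b:-1, c:-1, f:0; rest ⊤}

Merge at B3: IN[B3] = OUT[B2] ⊔ OUT[B6] = {a: ⊤, b: ⊤, c: -1, d: ⊤, e: ⊤, f: ⊤}
Applying B3's transfer function to that IN value gives OUT[B3] (row B3 above).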